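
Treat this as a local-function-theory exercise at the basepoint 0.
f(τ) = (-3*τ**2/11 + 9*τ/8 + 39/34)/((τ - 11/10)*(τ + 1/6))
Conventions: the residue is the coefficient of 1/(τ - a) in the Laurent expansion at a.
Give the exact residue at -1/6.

The residue is -42725/56848.

At the order-1 pole -1/6 set g(τ) = (τ - (-1/6))*f(τ) = (-3*τ**2/11 + 9*τ/8 + 39/34)/(τ - 11/10).
Simple pole: residue = g(a) at a = -1/6, which is -42725/56848.


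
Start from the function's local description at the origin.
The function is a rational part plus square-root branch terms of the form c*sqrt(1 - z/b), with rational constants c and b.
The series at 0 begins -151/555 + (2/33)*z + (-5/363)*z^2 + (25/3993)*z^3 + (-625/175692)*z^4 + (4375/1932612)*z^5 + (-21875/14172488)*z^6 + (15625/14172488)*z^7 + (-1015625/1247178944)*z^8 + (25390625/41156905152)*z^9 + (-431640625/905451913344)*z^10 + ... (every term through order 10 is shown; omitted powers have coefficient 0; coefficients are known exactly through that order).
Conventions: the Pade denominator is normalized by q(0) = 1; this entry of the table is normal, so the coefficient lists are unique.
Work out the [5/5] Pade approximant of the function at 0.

Taylor coefficients needed (read off): a_0 = -151/555, a_1 = 2/33, a_2 = -5/363, a_3 = 25/3993, a_4 = -625/175692, a_5 = 4375/1932612, a_6 = -21875/14172488, a_7 = 15625/14172488, a_8 = -1015625/1247178944, a_9 = 25390625/41156905152, a_10 = -431640625/905451913344.
Write the denominator as Q(z) = 1 + q1*z + q2*z^2 + q3*z^3 + q4*z^4 + q5*z^5. Requiring Q*f - P = O(z^11) with deg P <= 5 kills the coefficients of z^6..z^10 in Q*f:
  z^6: a_6 + q1*a_5 + q2*a_4 + q3*a_3 + q4*a_2 + q5*a_1 = 0, i.e. -21875/14172488 + (4375/1932612)*q1 + (-625/175692)*q2 + (25/3993)*q3 + (-5/363)*q4 + (2/33)*q5 = 0.
  z^7: a_7 + q1*a_6 + q2*a_5 + q3*a_4 + q4*a_3 + q5*a_2 = 0, i.e. 15625/14172488 + (-21875/14172488)*q1 + (4375/1932612)*q2 + (-625/175692)*q3 + (25/3993)*q4 + (-5/363)*q5 = 0.
  z^8: a_8 + q1*a_7 + q2*a_6 + q3*a_5 + q4*a_4 + q5*a_3 = 0, i.e. -1015625/1247178944 + (15625/14172488)*q1 + (-21875/14172488)*q2 + (4375/1932612)*q3 + (-625/175692)*q4 + (25/3993)*q5 = 0.
  z^9: a_9 + q1*a_8 + q2*a_7 + q3*a_6 + q4*a_5 + q5*a_4 = 0, i.e. 25390625/41156905152 + (-1015625/1247178944)*q1 + (15625/14172488)*q2 + (-21875/14172488)*q3 + (4375/1932612)*q4 + (-625/175692)*q5 = 0.
  z^10: a_10 + q1*a_9 + q2*a_8 + q3*a_7 + q4*a_6 + q5*a_5 = 0, i.e. -431640625/905451913344 + (25390625/41156905152)*q1 + (-1015625/1247178944)*q2 + (15625/14172488)*q3 + (-21875/14172488)*q4 + (4375/1932612)*q5 = 0.
Solving this linear system: q1 = 45/22, q2 = 175/121, q3 = 4375/10648, q4 = 9375/234256, q5 = 3125/5153632.
The numerator is Q*f truncated at degree 5: P0 = a_0 = -151/555; P1 = a_1 + q1*a_0 = -1211/2442; P2 = a_2 + q1*a_1 + q2*a_0 = -3805/13431; P3 = a_3 + q1*a_2 + q2*a_1 + q3*a_0 = -54425/1181928; P4 = a_4 + q1*a_3 + q2*a_2 + q3*a_1 + q4*a_0 = 86875/26002416; P5 = a_5 + q1*a_4 + q2*a_3 + q3*a_2 + q4*a_1 + q5*a_0 = 368125/572053152.

The Pade approximant has numerator coefficients [-151/555, -1211/2442, -3805/13431, -54425/1181928, 86875/26002416, 368125/572053152]; denominator coefficients [1, 45/22, 175/121, 4375/10648, 9375/234256, 3125/5153632].


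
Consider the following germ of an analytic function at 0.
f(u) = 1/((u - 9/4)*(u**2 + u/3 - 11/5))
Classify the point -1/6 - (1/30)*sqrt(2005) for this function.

The point is a pole of order 1.

The denominator factor u**2 + u/3 - 11/5 vanishes at -1/6 - (1/30)*sqrt(2005) and appears to the power 1; the numerator there equals 1, nonzero, and no other factor vanishes.
Hence a pole whose order is the multiplicity, 1.


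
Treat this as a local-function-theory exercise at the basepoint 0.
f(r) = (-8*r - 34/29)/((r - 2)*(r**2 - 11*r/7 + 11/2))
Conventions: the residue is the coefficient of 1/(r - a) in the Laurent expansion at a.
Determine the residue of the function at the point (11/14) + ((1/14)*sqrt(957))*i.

The factor r**2 - 11*r/7 + 11/2 splits as (r - a)(r - a') with a = (11/14) + ((1/14)*sqrt(957))*i, a' = (11/14) - ((1/14)*sqrt(957))*i. At the order-1 pole a set g(r) = (r - a)*f(r) = [(-8*r - 34/29)/(r - 2)] / (r - a').
Simple pole: residue = g(a) at a = (11/14) + ((1/14)*sqrt(957))*i, which is (3486/2581) + ((85274/2470017)*sqrt(957))*i.

The residue is (3486/2581) + ((85274/2470017)*sqrt(957))*i.


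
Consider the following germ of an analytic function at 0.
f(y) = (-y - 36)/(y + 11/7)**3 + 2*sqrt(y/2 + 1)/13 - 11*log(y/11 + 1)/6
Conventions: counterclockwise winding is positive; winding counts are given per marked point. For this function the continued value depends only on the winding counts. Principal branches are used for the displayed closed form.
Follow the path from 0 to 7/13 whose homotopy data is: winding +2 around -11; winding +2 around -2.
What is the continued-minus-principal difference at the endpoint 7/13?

Continued minus principal equals -(22/3)*pi*i.

The rational part is single-valued and drops out of the difference; each branch term changes only by its own monodromy.
(-11/6)*log(1 - y/(-11)): each positive loop around -11 adds 2*pi*i to the log, so winding +2 contributes (-11/6)*(2)*2*pi*i = -(22/3)*pi*i.
(2/13)*sqrt(1 - y/(-2)): winding +2 is even, the square root returns to the same sheet, contribution 0.
Summing the contributions at y = 7/13 gives -(22/3)*pi*i.


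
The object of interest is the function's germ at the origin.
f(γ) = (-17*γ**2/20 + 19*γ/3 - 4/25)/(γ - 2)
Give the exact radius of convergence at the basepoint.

Denominator factor (γ - 2): pole of order 1 at 2, modulus 2.
The radius of convergence is the smallest modulus among the singular points: 2.

The radius of convergence is 2.


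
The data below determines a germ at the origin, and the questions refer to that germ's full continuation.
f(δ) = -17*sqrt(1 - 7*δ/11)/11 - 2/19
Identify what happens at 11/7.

The point is an algebraic (square-root) branch point.

The term (-17/11)*sqrt(1 - δ/(11/7)) has argument 1 - 11/7/(11/7) = 0 at 11/7: a square-root (algebraic, two-sheeted) branch point; the remaining terms are analytic or single-valued there.


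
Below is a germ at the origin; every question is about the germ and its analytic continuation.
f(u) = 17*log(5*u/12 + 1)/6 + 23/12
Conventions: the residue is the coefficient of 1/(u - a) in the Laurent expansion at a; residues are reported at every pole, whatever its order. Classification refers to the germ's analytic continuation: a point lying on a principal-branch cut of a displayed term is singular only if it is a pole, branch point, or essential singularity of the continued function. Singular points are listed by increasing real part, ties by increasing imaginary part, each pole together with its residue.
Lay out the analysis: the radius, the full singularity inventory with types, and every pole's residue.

Branch term (17/6)*log(1 - u/(-12/5)): its argument vanishes at u = -12/5, a logarithmic branch point, modulus 12/5.
The radius of convergence is the smallest modulus among the singular points: 12/5.

Radius of convergence at 0: 12/5.
At -12/5: a logarithmic branch point.


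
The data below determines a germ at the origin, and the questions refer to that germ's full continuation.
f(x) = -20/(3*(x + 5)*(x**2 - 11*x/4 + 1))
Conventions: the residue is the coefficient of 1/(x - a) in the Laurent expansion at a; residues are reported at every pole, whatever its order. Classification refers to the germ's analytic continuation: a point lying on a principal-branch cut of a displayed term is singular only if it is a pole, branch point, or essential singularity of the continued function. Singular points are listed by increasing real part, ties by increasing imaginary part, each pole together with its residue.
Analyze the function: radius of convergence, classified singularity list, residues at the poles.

Denominator factor (x**2 - 11*x/4 + 1): discriminant 57/16, real irrational roots 11/8 + (1/8)*sqrt(57) and 11/8 - (1/8)*sqrt(57); poles of order 1, moduli 11/8 + (1/8)*sqrt(57) and 11/8 - (1/8)*sqrt(57).
Denominator factor (x + 5): pole of order 1 at -5, modulus 5.
The radius of convergence is the smallest modulus among the singular points: 11/8 - (1/8)*sqrt(57).
At the order-1 pole -5 set g(x) = (x - (-5))*f(x) = -20/(3*(x**2 - 11*x/4 + 1)).
Simple pole: residue = g(a) at a = -5, which is -80/477.
The factor x**2 - 11*x/4 + 1 splits as (x - a)(x - a') with a = 11/8 - (1/8)*sqrt(57), a' = 11/8 + (1/8)*sqrt(57). At the order-1 pole a set g(x) = (x - a)*f(x) = [-20/(3*(x + 5))] / (x - a').
Simple pole: residue = g(a) at a = 11/8 - (1/8)*sqrt(57), which is 40/477 + (680/9063)*sqrt(57).
The factor x**2 - 11*x/4 + 1 splits as (x - a)(x - a') with a = 11/8 + (1/8)*sqrt(57), a' = 11/8 - (1/8)*sqrt(57). At the order-1 pole a set g(x) = (x - a)*f(x) = [-20/(3*(x + 5))] / (x - a').
Simple pole: residue = g(a) at a = 11/8 + (1/8)*sqrt(57), which is 40/477 - (680/9063)*sqrt(57).
List the singular points by increasing real part (a conjugate pair: the negative imaginary part first).

Radius of convergence at 0: 11/8 - (1/8)*sqrt(57).
At -5: a pole of order 1; residue -80/477.
At 11/8 - (1/8)*sqrt(57): a pole of order 1; residue 40/477 + (680/9063)*sqrt(57).
At 11/8 + (1/8)*sqrt(57): a pole of order 1; residue 40/477 - (680/9063)*sqrt(57).


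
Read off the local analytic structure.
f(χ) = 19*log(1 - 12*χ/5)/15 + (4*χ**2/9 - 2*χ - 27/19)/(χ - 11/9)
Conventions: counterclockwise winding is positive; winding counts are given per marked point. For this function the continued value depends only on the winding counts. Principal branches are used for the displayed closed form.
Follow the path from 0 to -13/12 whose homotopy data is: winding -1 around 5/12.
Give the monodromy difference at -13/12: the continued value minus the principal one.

Continued minus principal equals -(38/15)*pi*i.

The rational part is single-valued and drops out of the difference; each branch term changes only by its own monodromy.
(19/15)*log(1 - χ/(5/12)): each positive loop around 5/12 adds 2*pi*i to the log, so winding -1 contributes (19/15)*(-1)*2*pi*i = -(38/15)*pi*i.
Summing the contributions at χ = -13/12 gives -(38/15)*pi*i.


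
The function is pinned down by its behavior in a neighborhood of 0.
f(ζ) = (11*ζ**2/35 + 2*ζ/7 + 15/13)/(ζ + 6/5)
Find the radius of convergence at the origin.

Denominator factor (ζ + 6/5): pole of order 1 at -6/5, modulus 6/5.
The radius of convergence is the smallest modulus among the singular points: 6/5.

The radius of convergence is 6/5.


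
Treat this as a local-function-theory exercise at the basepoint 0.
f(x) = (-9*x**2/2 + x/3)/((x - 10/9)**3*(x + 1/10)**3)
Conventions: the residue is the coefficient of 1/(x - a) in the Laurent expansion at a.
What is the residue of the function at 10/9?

The residue is -15290410500/15386239549.

At the order-3 pole 10/9 set g(x) = (x - (10/9))^3*f(x) = (-9*x**2/2 + x/3)/(x + 1/10)**3.
Order-3 pole: residue = g''(a)/2; g''(10/9) = -30580821000/15386239549, so the residue is -15290410500/15386239549.


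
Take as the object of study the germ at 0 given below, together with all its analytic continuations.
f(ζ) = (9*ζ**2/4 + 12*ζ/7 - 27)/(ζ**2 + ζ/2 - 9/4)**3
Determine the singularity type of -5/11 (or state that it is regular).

The point is a regular point.

Denominator factors: ζ**2 + ζ/2 - 9/4 = -1099/484 at ζ = -5/11 — none vanishes.
So the germ continues analytically to -5/11.


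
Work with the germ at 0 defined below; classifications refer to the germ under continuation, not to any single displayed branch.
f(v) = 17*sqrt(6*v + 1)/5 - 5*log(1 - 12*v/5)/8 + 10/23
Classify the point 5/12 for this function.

The point is a logarithmic branch point.

The term (-5/8)*log(1 - v/(5/12)) has argument 1 - 5/12/(5/12) = 0 at 5/12: a logarithmic (infinitely-sheeted) branch point; the remaining terms are analytic or single-valued there.


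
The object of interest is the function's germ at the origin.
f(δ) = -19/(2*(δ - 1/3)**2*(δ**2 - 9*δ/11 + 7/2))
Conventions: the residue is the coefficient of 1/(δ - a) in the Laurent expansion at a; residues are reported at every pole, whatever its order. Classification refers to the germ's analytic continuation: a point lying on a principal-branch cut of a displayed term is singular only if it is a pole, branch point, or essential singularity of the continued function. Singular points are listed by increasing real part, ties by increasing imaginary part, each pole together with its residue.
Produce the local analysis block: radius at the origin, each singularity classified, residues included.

Denominator factor (δ**2 - 9*δ/11 + 7/2): discriminant -1613/121, complex-conjugate roots (9/22) + ((1/22)*sqrt(1613))*i and (9/22) - ((1/22)*sqrt(1613))*i; poles of order 1, moduli (1/2)*sqrt(14) and (1/2)*sqrt(14).
Denominator factor (δ - 1/3)^2: pole of order 2 at 1/3, modulus 1/3.
The radius of convergence is the smallest modulus among the singular points: 1/3.
At the order-2 pole 1/3 set g(δ) = (δ - (1/3))^2*f(δ) = -19/(2*(δ**2 - 9*δ/11 + 7/2)).
Order-2 pole: residue = g'(a); g'(1/3) = -56430/436921, so the residue is -56430/436921.
The factor δ**2 - 9*δ/11 + 7/2 splits as (δ - a)(δ - a') with a = (9/22) - ((1/22)*sqrt(1613))*i, a' = (9/22) + ((1/22)*sqrt(1613))*i. At the order-1 pole a set g(δ) = (δ - a)*f(δ) = [-19/(2*(δ - 1/3)**2)] / (δ - a').
Simple pole: residue = g(a) at a = (9/22) - ((1/22)*sqrt(1613))*i, which is (28215/436921) + ((13629726/704753573)*sqrt(1613))*i.
The factor δ**2 - 9*δ/11 + 7/2 splits as (δ - a)(δ - a') with a = (9/22) + ((1/22)*sqrt(1613))*i, a' = (9/22) - ((1/22)*sqrt(1613))*i. At the order-1 pole a set g(δ) = (δ - a)*f(δ) = [-19/(2*(δ - 1/3)**2)] / (δ - a').
Simple pole: residue = g(a) at a = (9/22) + ((1/22)*sqrt(1613))*i, which is (28215/436921) - ((13629726/704753573)*sqrt(1613))*i.
List the singular points by increasing real part (a conjugate pair: the negative imaginary part first).

Radius of convergence at 0: 1/3.
At 1/3: a pole of order 2; residue -56430/436921.
At (9/22) - ((1/22)*sqrt(1613))*i: a pole of order 1; residue (28215/436921) + ((13629726/704753573)*sqrt(1613))*i.
At (9/22) + ((1/22)*sqrt(1613))*i: a pole of order 1; residue (28215/436921) - ((13629726/704753573)*sqrt(1613))*i.


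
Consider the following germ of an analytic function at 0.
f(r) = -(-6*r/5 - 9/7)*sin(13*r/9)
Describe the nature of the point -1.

The point is a regular point.

There is no denominator, hence no pole anywhere.
The factor -sin(13*r/9) is entire.
So the germ continues analytically to -1.


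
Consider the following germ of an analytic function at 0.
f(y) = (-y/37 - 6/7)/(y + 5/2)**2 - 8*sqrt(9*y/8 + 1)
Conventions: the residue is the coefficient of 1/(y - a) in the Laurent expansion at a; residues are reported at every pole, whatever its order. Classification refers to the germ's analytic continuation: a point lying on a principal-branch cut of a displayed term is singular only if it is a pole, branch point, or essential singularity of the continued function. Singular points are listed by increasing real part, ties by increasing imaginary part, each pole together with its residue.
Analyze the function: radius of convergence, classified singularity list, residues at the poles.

Denominator factor (y + 5/2)^2: pole of order 2 at -5/2, modulus 5/2.
Branch term (-8)*sqrt(1 - y/(-8/9)): its argument vanishes at y = -8/9, a square-root branch point, modulus 8/9.
The radius of convergence is the smallest modulus among the singular points: 8/9.
The branch term is analytic at -5/2 and contributes nothing to the residue; only the rational part matters.
At the order-2 pole -5/2 set g(y) = (y - (-5/2))^2*(rational part) = -y/37 - 6/7.
Order-2 pole: residue = g'(a); g'(-5/2) = -1/37, so the residue is -1/37.
List the singular points by increasing real part (a conjugate pair: the negative imaginary part first).

Radius of convergence at 0: 8/9.
At -5/2: a pole of order 2; residue -1/37.
At -8/9: an algebraic (square-root) branch point.


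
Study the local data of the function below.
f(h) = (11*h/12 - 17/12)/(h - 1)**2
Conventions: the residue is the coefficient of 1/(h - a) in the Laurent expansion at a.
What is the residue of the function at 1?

At the order-2 pole 1 set g(h) = (h - (1))^2*f(h) = 11*h/12 - 17/12.
Order-2 pole: residue = g'(a); g'(1) = 11/12, so the residue is 11/12.

The residue is 11/12.


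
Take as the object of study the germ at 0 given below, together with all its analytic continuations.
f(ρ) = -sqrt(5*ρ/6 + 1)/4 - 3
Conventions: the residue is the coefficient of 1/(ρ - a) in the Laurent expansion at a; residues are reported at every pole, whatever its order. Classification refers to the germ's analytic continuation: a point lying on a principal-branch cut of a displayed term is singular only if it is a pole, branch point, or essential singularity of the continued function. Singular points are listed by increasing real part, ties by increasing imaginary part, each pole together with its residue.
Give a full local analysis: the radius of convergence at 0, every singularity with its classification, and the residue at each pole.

Branch term (-1/4)*sqrt(1 - ρ/(-6/5)): its argument vanishes at ρ = -6/5, a square-root branch point, modulus 6/5.
The radius of convergence is the smallest modulus among the singular points: 6/5.

Radius of convergence at 0: 6/5.
At -6/5: an algebraic (square-root) branch point.


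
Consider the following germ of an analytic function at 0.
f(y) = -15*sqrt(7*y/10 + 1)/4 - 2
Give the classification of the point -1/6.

There is no denominator, hence no pole anywhere.
Branch term sqrt(1 - y/(-10/7)): argument at -1/6 is 53/60, nonzero, so -1/6 is not its branch point (a point on a principal cut is still regular for the continued germ).
So the germ continues analytically to -1/6.

The point is a regular point.


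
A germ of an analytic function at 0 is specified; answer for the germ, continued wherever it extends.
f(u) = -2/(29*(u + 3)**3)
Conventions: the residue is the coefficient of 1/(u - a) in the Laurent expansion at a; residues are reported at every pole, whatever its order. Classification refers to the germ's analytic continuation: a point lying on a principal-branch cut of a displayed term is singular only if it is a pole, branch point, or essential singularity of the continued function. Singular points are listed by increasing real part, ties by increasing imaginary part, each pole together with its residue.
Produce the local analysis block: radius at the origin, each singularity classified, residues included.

Radius of convergence at 0: 3.
At -3: a pole of order 3; residue 0.

Denominator factor (u + 3)^3: pole of order 3 at -3, modulus 3.
The radius of convergence is the smallest modulus among the singular points: 3.
At the order-3 pole -3 set g(u) = (u - (-3))^3*f(u) = -2/29.
Order-3 pole: residue = g''(a)/2; g''(-3) = 0, so the residue is 0.


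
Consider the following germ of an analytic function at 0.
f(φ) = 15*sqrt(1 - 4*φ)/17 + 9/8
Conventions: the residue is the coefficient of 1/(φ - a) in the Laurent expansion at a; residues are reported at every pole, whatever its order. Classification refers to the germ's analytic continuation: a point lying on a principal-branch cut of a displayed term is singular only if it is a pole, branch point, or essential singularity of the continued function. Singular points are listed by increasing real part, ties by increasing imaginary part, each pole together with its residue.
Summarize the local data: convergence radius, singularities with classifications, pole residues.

Branch term (15/17)*sqrt(1 - φ/(1/4)): its argument vanishes at φ = 1/4, a square-root branch point, modulus 1/4.
The radius of convergence is the smallest modulus among the singular points: 1/4.

Radius of convergence at 0: 1/4.
At 1/4: an algebraic (square-root) branch point.


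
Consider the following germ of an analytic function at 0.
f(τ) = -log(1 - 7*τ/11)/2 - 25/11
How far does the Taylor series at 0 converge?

The radius of convergence is 11/7.

Branch term (-1/2)*log(1 - τ/(11/7)): its argument vanishes at τ = 11/7, a logarithmic branch point, modulus 11/7.
The radius of convergence is the smallest modulus among the singular points: 11/7.


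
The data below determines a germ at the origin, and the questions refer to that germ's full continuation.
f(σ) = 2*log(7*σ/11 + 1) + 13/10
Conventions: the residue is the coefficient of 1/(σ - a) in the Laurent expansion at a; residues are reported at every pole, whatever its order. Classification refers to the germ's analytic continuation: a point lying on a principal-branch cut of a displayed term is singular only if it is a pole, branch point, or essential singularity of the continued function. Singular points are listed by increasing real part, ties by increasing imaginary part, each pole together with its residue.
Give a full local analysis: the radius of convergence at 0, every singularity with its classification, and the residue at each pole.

Branch term (2)*log(1 - σ/(-11/7)): its argument vanishes at σ = -11/7, a logarithmic branch point, modulus 11/7.
The radius of convergence is the smallest modulus among the singular points: 11/7.

Radius of convergence at 0: 11/7.
At -11/7: a logarithmic branch point.


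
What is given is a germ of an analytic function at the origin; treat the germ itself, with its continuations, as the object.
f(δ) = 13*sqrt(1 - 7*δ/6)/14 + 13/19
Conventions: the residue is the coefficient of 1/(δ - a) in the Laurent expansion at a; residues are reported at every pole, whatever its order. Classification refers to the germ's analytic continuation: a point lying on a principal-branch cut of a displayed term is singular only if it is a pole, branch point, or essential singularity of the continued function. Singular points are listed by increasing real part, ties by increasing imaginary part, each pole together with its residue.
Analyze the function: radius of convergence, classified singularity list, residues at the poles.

Branch term (13/14)*sqrt(1 - δ/(6/7)): its argument vanishes at δ = 6/7, a square-root branch point, modulus 6/7.
The radius of convergence is the smallest modulus among the singular points: 6/7.

Radius of convergence at 0: 6/7.
At 6/7: an algebraic (square-root) branch point.


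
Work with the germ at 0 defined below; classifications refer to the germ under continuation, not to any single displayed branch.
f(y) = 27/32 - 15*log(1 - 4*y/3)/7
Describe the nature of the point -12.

There is no denominator, hence no pole anywhere.
Branch term log(1 - y/(3/4)): argument at -12 is 17, nonzero, so -12 is not its branch point (a point on a principal cut is still regular for the continued germ).
So the germ continues analytically to -12.

The point is a regular point.


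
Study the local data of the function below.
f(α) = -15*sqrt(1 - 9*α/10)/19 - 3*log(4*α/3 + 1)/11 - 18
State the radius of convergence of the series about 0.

Branch term (-15/19)*sqrt(1 - α/(10/9)): its argument vanishes at α = 10/9, a square-root branch point, modulus 10/9.
Branch term (-3/11)*log(1 - α/(-3/4)): its argument vanishes at α = -3/4, a logarithmic branch point, modulus 3/4.
The radius of convergence is the smallest modulus among the singular points: 3/4.

The radius of convergence is 3/4.


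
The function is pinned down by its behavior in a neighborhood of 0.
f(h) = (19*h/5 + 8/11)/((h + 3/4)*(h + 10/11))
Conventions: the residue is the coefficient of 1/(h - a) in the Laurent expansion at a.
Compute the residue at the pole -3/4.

The residue is -467/35.

At the order-1 pole -3/4 set g(h) = (h - (-3/4))*f(h) = (19*h/5 + 8/11)/(h + 10/11).
Simple pole: residue = g(a) at a = -3/4, which is -467/35.


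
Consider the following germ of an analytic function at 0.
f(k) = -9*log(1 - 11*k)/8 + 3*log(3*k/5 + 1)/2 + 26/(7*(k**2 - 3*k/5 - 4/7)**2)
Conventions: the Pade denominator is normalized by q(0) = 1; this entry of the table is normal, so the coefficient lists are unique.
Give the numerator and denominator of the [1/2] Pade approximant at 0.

Taylor coefficients needed (expand at 0): a_0 = 91/8, a_1 = -849/80, a_2 = 464729/3200, a_3 = 5138427/16000.
Write the denominator as Q(k) = 1 + q1*k + q2*k^2. Requiring Q*f - P = O(k^4) with deg P <= 1 kills the coefficients of k^2..k^3 in Q*f:
  k^2: a_2 + q1*a_1 + q2*a_0 = 0, i.e. 464729/3200 + (-849/80)*q1 + (91/8)*q2 = 0.
  k^3: a_3 + q1*a_2 + q2*a_1 = 0, i.e. 5138427/16000 + (464729/3200)*q1 + (-849/80)*q2 = 0.
Solving this linear system: q1 = -265949727/78814270, q2 = -2006985917/126102832.
The numerator is Q*f truncated at degree 1: P0 = a_0 = 91/8; P1 = a_1 + q1*a_0 = -772318917/15762854.

The Pade approximant has numerator coefficients [91/8, -772318917/15762854]; denominator coefficients [1, -265949727/78814270, -2006985917/126102832].


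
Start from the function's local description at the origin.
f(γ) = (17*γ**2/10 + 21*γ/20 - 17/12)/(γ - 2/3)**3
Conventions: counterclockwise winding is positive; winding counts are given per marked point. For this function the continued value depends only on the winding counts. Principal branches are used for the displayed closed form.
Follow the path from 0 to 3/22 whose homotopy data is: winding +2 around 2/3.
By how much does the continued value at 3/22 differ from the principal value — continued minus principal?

The function is rational, hence single-valued: continuing it around any pole returns the same value, so the difference is 0.

Continued minus principal equals 0.


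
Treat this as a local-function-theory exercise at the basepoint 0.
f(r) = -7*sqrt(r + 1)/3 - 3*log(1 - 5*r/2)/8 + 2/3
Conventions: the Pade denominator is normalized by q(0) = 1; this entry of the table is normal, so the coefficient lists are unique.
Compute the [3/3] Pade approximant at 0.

The Pade approximant has numerator coefficients [-5/3, 15491037707/2497527824, -27052622873/14985166944, -900188730967/119881335552]; denominator coefficients [1, -2409508175/624381956, 1555908351/624381956, 9282937627/4995055648].

Taylor coefficients needed (expand at 0): a_0 = -5/3, a_1 = -11/48, a_2 = 281/192, a_3 = 347/192, a_4 = 5765/1536, a_5 = 697/96, a_6 = 7837/512.
Write the denominator as Q(r) = 1 + q1*r + q2*r^2 + q3*r^3. Requiring Q*f - P = O(r^7) with deg P <= 3 kills the coefficients of r^4..r^6 in Q*f:
  r^4: a_4 + q1*a_3 + q2*a_2 + q3*a_1 = 0, i.e. 5765/1536 + (347/192)*q1 + (281/192)*q2 + (-11/48)*q3 = 0.
  r^5: a_5 + q1*a_4 + q2*a_3 + q3*a_2 = 0, i.e. 697/96 + (5765/1536)*q1 + (347/192)*q2 + (281/192)*q3 = 0.
  r^6: a_6 + q1*a_5 + q2*a_4 + q3*a_3 = 0, i.e. 7837/512 + (697/96)*q1 + (5765/1536)*q2 + (347/192)*q3 = 0.
Solving this linear system: q1 = -2409508175/624381956, q2 = 1555908351/624381956, q3 = 9282937627/4995055648.
The numerator is Q*f truncated at degree 3: P0 = a_0 = -5/3; P1 = a_1 + q1*a_0 = 15491037707/2497527824; P2 = a_2 + q1*a_1 + q2*a_0 = -27052622873/14985166944; P3 = a_3 + q1*a_2 + q2*a_1 + q3*a_0 = -900188730967/119881335552.


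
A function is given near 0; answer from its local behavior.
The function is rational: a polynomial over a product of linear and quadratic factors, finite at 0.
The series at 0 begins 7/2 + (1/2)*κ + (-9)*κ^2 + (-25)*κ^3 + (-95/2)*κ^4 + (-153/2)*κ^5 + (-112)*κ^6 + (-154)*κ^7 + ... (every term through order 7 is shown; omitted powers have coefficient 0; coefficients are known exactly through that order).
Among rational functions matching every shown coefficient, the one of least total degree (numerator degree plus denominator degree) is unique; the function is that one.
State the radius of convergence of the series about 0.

The radius of convergence is 1.

No rational of total degree below 4 reproduces all 8 coefficients; solving the [1/3] Pade equations on them gives f(κ) = (10*κ - 7/2)/(κ - 1)**3, whose expansion matches every shown term.
Denominator factor (κ - 1)^3: pole of order 3 at 1, modulus 1.
The radius of convergence is the smallest modulus among the singular points: 1.


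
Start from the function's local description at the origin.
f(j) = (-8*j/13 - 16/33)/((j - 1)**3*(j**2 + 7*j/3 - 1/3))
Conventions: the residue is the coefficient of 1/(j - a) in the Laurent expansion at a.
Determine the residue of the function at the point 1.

The residue is -36136/104247.

At the order-3 pole 1 set g(j) = (j - (1))^3*f(j) = (-8*j/13 - 16/33)/(j**2 + 7*j/3 - 1/3).
Order-3 pole: residue = g''(a)/2; g''(1) = -72272/104247, so the residue is -36136/104247.


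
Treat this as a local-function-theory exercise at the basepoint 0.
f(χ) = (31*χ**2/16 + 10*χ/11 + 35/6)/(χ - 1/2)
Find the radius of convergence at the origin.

Denominator factor (χ - 1/2): pole of order 1 at 1/2, modulus 1/2.
The radius of convergence is the smallest modulus among the singular points: 1/2.

The radius of convergence is 1/2.


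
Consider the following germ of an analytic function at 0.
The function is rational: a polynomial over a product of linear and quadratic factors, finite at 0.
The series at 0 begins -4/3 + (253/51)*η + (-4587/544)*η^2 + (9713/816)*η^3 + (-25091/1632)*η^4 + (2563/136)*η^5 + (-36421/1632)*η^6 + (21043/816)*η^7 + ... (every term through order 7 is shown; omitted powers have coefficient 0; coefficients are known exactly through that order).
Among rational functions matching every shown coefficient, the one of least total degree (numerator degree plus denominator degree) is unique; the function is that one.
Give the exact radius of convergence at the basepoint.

The radius of convergence is 1.

No rational of total degree below 4 reproduces all 8 coefficients; solving the [2/2] Pade equations on them gives f(η) = (5*η**2/32 + 39*η/17 - 4/3)/(η + 1)**2, whose expansion matches every shown term.
Denominator factor (η + 1)^2: pole of order 2 at -1, modulus 1.
The radius of convergence is the smallest modulus among the singular points: 1.


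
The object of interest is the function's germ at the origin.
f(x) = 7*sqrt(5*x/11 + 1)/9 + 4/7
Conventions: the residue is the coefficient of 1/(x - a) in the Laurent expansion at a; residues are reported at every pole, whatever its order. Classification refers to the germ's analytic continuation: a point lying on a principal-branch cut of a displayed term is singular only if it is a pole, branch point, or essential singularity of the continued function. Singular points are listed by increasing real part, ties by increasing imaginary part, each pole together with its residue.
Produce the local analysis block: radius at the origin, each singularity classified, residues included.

Branch term (7/9)*sqrt(1 - x/(-11/5)): its argument vanishes at x = -11/5, a square-root branch point, modulus 11/5.
The radius of convergence is the smallest modulus among the singular points: 11/5.

Radius of convergence at 0: 11/5.
At -11/5: an algebraic (square-root) branch point.


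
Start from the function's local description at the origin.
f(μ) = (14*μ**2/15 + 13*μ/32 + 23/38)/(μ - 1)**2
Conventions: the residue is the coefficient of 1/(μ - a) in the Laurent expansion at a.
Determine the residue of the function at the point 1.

The residue is 1091/480.

At the order-2 pole 1 set g(μ) = (μ - (1))^2*f(μ) = 14*μ**2/15 + 13*μ/32 + 23/38.
Order-2 pole: residue = g'(a); g'(1) = 1091/480, so the residue is 1091/480.


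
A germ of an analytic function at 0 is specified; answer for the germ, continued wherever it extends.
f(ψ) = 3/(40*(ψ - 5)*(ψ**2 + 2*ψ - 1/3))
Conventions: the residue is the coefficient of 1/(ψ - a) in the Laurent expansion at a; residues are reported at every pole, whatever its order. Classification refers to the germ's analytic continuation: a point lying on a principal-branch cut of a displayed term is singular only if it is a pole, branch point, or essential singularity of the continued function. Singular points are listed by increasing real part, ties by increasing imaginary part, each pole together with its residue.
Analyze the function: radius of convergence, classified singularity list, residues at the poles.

Radius of convergence at 0: -1 + (2/3)*sqrt(3).
At -1 - (2/3)*sqrt(3): a pole of order 1; residue -9/8320 + (27/8320)*sqrt(3).
At -1 + (2/3)*sqrt(3): a pole of order 1; residue -9/8320 - (27/8320)*sqrt(3).
At 5: a pole of order 1; residue 9/4160.

Denominator factor (ψ**2 + 2*ψ - 1/3): discriminant 16/3, real irrational roots -1 + (2/3)*sqrt(3) and -1 - (2/3)*sqrt(3); poles of order 1, moduli -1 + (2/3)*sqrt(3) and 1 + (2/3)*sqrt(3).
Denominator factor (ψ - 5): pole of order 1 at 5, modulus 5.
The radius of convergence is the smallest modulus among the singular points: -1 + (2/3)*sqrt(3).
The factor ψ**2 + 2*ψ - 1/3 splits as (ψ - a)(ψ - a') with a = -1 - (2/3)*sqrt(3), a' = -1 + (2/3)*sqrt(3). At the order-1 pole a set g(ψ) = (ψ - a)*f(ψ) = [3/(40*(ψ - 5))] / (ψ - a').
Simple pole: residue = g(a) at a = -1 - (2/3)*sqrt(3), which is -9/8320 + (27/8320)*sqrt(3).
The factor ψ**2 + 2*ψ - 1/3 splits as (ψ - a)(ψ - a') with a = -1 + (2/3)*sqrt(3), a' = -1 - (2/3)*sqrt(3). At the order-1 pole a set g(ψ) = (ψ - a)*f(ψ) = [3/(40*(ψ - 5))] / (ψ - a').
Simple pole: residue = g(a) at a = -1 + (2/3)*sqrt(3), which is -9/8320 - (27/8320)*sqrt(3).
At the order-1 pole 5 set g(ψ) = (ψ - (5))*f(ψ) = 3/(40*(ψ**2 + 2*ψ - 1/3)).
Simple pole: residue = g(a) at a = 5, which is 9/4160.
List the singular points by increasing real part (a conjugate pair: the negative imaginary part first).


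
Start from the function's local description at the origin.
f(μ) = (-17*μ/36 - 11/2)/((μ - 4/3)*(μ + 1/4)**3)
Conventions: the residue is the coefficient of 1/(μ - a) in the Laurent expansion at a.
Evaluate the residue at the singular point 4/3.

The residue is -10592/6859.

At the order-1 pole 4/3 set g(μ) = (μ - (4/3))*f(μ) = (-17*μ/36 - 11/2)/(μ + 1/4)**3.
Simple pole: residue = g(a) at a = 4/3, which is -10592/6859.


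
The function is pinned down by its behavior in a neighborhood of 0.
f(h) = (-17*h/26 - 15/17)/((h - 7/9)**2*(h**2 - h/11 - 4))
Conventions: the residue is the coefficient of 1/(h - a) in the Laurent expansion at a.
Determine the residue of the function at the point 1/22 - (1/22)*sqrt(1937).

The factor h**2 - h/11 - 4 splits as (h - a)(h - a') with a = 1/22 - (1/22)*sqrt(1937), a' = 1/22 + (1/22)*sqrt(1937). At the order-1 pole a set g(h) = (h - a)*f(h) = [(-17*h/26 - 15/17)/(h - 7/9)**2] / (h - a').
Simple pole: residue = g(a) at a = 1/22 - (1/22)*sqrt(1937), which is -1509992847/8429597696 + (3620044791/960478278656)*sqrt(1937).

The residue is -1509992847/8429597696 + (3620044791/960478278656)*sqrt(1937).


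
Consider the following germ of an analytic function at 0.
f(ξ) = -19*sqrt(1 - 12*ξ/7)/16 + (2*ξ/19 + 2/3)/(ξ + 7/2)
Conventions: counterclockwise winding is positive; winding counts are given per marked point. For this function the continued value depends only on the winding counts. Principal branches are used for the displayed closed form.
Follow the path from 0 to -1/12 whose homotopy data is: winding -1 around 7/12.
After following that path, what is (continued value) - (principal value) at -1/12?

Continued minus principal equals (19/28)*sqrt(14).

The rational part is single-valued and drops out of the difference; each branch term changes only by its own monodromy.
(-19/16)*sqrt(1 - ξ/(7/12)): winding -1 is odd, the square root flips sign, contributing -2*(-19/16)*sqrt(1 - (-1/12)/(7/12)) = -2*(-19/16)*sqrt(8/7) = (19/28)*sqrt(14).
Summing the contributions at ξ = -1/12 gives (19/28)*sqrt(14).


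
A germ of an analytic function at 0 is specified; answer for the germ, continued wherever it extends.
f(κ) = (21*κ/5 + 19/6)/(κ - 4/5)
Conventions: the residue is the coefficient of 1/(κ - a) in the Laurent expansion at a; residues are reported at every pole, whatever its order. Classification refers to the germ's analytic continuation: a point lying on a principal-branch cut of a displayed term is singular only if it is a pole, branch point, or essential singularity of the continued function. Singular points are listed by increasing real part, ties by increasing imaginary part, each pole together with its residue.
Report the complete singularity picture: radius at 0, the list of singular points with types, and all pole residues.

Denominator factor (κ - 4/5): pole of order 1 at 4/5, modulus 4/5.
The radius of convergence is the smallest modulus among the singular points: 4/5.
At the order-1 pole 4/5 set g(κ) = (κ - (4/5))*f(κ) = 21*κ/5 + 19/6.
Simple pole: residue = g(a) at a = 4/5, which is 979/150.

Radius of convergence at 0: 4/5.
At 4/5: a pole of order 1; residue 979/150.


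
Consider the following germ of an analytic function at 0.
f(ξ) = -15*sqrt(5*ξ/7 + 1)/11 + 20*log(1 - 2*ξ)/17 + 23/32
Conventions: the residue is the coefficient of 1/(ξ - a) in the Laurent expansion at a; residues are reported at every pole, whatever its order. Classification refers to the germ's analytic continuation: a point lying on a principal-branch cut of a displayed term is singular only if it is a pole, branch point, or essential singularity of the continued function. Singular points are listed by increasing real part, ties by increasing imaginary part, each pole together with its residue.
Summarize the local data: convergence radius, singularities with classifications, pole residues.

Radius of convergence at 0: 1/2.
At -7/5: an algebraic (square-root) branch point.
At 1/2: a logarithmic branch point.

Branch term (20/17)*log(1 - ξ/(1/2)): its argument vanishes at ξ = 1/2, a logarithmic branch point, modulus 1/2.
Branch term (-15/11)*sqrt(1 - ξ/(-7/5)): its argument vanishes at ξ = -7/5, a square-root branch point, modulus 7/5.
The radius of convergence is the smallest modulus among the singular points: 1/2.
List the singular points by increasing real part (a conjugate pair: the negative imaginary part first).


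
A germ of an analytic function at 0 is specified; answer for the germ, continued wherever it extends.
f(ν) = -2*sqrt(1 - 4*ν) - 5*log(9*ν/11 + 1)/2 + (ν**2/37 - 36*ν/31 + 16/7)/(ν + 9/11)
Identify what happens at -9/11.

The denominator factor ν + 9/11 vanishes at -9/11 and appears to the power 1; the numerator there equals 3161245/971509, nonzero, and no other factor vanishes.
The branch terms are analytic at this point.
Hence a pole whose order is the multiplicity, 1.

The point is a pole of order 1.


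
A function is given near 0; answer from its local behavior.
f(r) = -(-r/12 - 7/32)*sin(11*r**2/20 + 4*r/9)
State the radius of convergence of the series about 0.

The radius of convergence is infinite.

The factor -sin(11*r**2/20 + 4*r/9) is entire and contributes no finite singular point.
The polynomial part has no poles.
No finite singular points: the Taylor series at 0 converges everywhere.


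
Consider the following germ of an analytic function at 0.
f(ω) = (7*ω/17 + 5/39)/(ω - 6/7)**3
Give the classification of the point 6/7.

The denominator factor ω - 6/7 vanishes at 6/7 and appears to the power 3; the numerator there equals 319/663, nonzero, and no other factor vanishes.
Hence a pole whose order is the multiplicity, 3.

The point is a pole of order 3.


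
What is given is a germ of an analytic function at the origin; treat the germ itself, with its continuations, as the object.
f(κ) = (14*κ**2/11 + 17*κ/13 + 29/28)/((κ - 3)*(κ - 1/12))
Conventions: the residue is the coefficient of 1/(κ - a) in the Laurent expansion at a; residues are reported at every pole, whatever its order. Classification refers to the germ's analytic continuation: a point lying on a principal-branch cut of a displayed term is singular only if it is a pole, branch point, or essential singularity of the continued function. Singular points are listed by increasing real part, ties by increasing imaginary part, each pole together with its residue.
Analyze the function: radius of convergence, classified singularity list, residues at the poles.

Denominator factor (κ - 1/12): pole of order 1 at 1/12, modulus 1/12.
Denominator factor (κ - 3): pole of order 1 at 3, modulus 3.
The radius of convergence is the smallest modulus among the singular points: 1/12.
At the order-1 pole 1/12 set g(κ) = (κ - (1/12))*f(κ) = (14*κ**2/11 + 17*κ/13 + 29/28)/(κ - 3).
Simple pole: residue = g(a) at a = 1/12, which is -83137/210210.
At the order-1 pole 3 set g(κ) = (κ - (3))*f(κ) = (14*κ**2/11 + 17*κ/13 + 29/28)/(κ - 1/12).
Simple pole: residue = g(a) at a = 3, which is 197157/35035.
List the singular points by increasing real part (a conjugate pair: the negative imaginary part first).

Radius of convergence at 0: 1/12.
At 1/12: a pole of order 1; residue -83137/210210.
At 3: a pole of order 1; residue 197157/35035.
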